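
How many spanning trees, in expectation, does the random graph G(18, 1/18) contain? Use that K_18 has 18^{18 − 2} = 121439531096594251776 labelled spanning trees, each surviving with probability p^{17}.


K_18 has 18^{18 − 2} = 121439531096594251776 labelled spanning trees.
For each such spanning tree H, let X_H = 1 if all 17 edges of H are present in G. Then P[X_H = 1] = p^{17} = (1/18)^{17} = 1/2185911559738696531968.
Summing the indicators: E[X] = Σ_H E[X_H] = 121439531096594251776 · p^{17} = 121439531096594251776 · 1/2185911559738696531968 = 1/18.
Numerically: E[X] ≈ 0.05556.

E[X] = 121439531096594251776 · (1/18)^{17} = 1/18 ≈ 0.05556.


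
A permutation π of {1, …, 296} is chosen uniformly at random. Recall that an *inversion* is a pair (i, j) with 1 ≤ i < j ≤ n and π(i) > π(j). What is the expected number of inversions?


Write X = Σ X_I over the C(296, 2) = 43660 pairs i < j, with X_I the indicator of one inversion.
There are 43660 indicators.
For each fixed pair i < j, the values π(i) and π(j) are two distinct elements of {1, …, 296} in uniformly random order; by symmetry P[π(i) > π(j)] = 1/2.
By linearity: E[X] = 43660 · (1/2) = C(296, 2) · (1/2) = 43660/2 = 21830 ≈ 21830.0000.

E[X] = 21830 = 21830.0000.


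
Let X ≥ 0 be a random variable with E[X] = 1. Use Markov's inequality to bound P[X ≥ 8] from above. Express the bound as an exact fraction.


μ = E[X] = 1, a = 8.
Markov: P[X ≥ 8] ≤ μ/a = (1)/8 = 1/8.
Numerically: ≈ 0.125.
(Since a = 8 > μ = 1.000, the bound 1/8 is < 1 and informative.)

P[X ≥ 8] ≤ 1/8 ≈ 0.125.


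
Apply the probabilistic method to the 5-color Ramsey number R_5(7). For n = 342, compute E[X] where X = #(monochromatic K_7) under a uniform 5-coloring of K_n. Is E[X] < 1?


E[X] = C(342, 7) · 5^{1 − 21} = 102073837467888 · 5^{−20} = 102073837467888/95367431640625.
As a reduced fraction: E[X] = 102073837467888/95367431640625 ≈ 1.07032.
Is E[X] < 1? NO.
Since E[X] ≥ 1, the first-moment bound is inconclusive at n = 342; it does NOT by itself certify R_5(7) > 342.

E[X] = 102073837467888/95367431640625 ≈ 1.07032; E[X] ≥ 1; first-moment method inconclusive here.


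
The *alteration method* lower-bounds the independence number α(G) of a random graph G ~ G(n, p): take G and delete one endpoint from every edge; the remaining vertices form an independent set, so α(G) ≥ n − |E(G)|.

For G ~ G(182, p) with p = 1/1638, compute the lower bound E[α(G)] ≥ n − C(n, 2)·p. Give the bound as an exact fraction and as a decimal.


E[|E(G)|] = C(182, 2)·p = 16471 · (1/1638) = 181/18.
E[α(G)] ≥ n − E[|E(G)|] = 182 − 181/18 = 3095/18.
Numerically: ≈ 171.944.
(This is only a lower bound; the true E[α(G)] may be larger.)

E[α(G)] ≥ 3095/18 ≈ 171.944.


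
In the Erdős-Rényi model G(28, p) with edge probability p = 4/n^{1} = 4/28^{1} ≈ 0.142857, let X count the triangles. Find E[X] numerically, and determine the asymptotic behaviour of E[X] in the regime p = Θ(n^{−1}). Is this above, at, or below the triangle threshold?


Number of potential triangles: C(28, 3) = 3276.
Each occurs with probability p³ ≈ (0.142857)³ ≈ 2.91545190e-03.
By linearity: E[X] = C(28, 3)·p³ ≈ 3276 · 2.91545190e-03 ≈ 9.551020.
Here α = 1, so p = 4/n is exactly at the triangle threshold p ~ 1/n. Asymptotically E[X] → c³/6 = 4³/6 = 32/3 ≈ 10.666667, a bounded constant. In this regime the triangle count is asymptotically Poisson(c³/6).

E[X] ≈ 9.551020; in regime p = Θ(1/n^{1}) E[X] stays bounded (at the triangle threshold p ~ 1/n).


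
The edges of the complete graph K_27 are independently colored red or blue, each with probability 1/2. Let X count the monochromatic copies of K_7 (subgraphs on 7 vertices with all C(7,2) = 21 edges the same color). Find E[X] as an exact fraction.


Let X = Σ_S X_S over the C(27, 7) = 888030 subsets S of size 7, where X_S = 1 if the K_7 on S is monochromatic.
For a fixed S, the K_7 on S has C(7, 2) = 21 edges. P[all 21 edges red] = (1/2)^21, and likewise for blue, so P[monochromatic] = 2·(1/2)^21 = 2^{1 − 21} = 1/1048576.
By linearity: E[X] = C(27, 7) · 2^{1 − 21} = 888030 · 1/1048576 = 444015/524288.
Numerically: E[X] ≈ 0.846891.

E[X] = C(27,7)·2^(1−C(7,2)) = 444015/524288 ≈ 0.846891.


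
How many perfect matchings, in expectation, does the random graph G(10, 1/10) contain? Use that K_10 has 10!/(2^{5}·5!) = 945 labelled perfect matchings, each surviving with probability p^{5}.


K_10 has 10!/(2^{5}·5!) = 945 labelled perfect matchings.
For each such perfect matching H, let X_H = 1 if all 5 edges of H are present in G. Then P[X_H = 1] = p^{5} = (1/10)^{5} = 1/100000.
By linearity: E[X] = Σ_H E[X_H] = 945 · p^{5} = 945 · 1/100000 = 189/20000.
Numerically: E[X] ≈ 0.00945.

E[X] = 945 · (1/10)^{5} = 189/20000 ≈ 0.00945.


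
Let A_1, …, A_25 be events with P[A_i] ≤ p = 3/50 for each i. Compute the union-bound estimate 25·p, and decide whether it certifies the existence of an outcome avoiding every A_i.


Union bound: P[∪_{i=1}^{25} A_i] ≤ Σ_i P[A_i] ≤ 25·p = 25·(3/50) = 3/2.
Numerically: 3/2 ≈ 1.5000.
Is 3/2 < 1? NO.
Since the bound 3/2 is ≥ 1, the union bound is uninformative here; it does NOT by itself certify existence.

25·p = 3/2 ≈ 1.5000; existence NOT certified by the union bound.


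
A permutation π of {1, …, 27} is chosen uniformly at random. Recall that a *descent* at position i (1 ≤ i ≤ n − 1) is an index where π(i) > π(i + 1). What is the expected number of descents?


Write X = Σ X_I over i = 1, …, 26, with X_I the indicator of one descent.
There are 26 indicators.
For each fixed i, the pair (π(i), π(i+1)) is a uniformly random ordered pair of distinct values from {1, …, 27}; by symmetry P[π(i) > π(i+1)] = 1/2.
By linearity: E[X] = 26 · (1/2) = (27 − 1) · (1/2) = 13 ≈ 13.0000.

E[X] = 13 = 13.0000.


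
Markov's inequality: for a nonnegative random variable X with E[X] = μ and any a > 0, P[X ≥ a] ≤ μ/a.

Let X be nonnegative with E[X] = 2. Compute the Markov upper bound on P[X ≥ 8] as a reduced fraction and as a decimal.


μ = E[X] = 2, a = 8.
Markov: P[X ≥ 8] ≤ μ/a = (2)/8 = 1/4.
Numerically: ≈ 0.250000.
(Since a = 8 > μ = 2.000000, the bound 1/4 is < 1 and informative.)

P[X ≥ 8] ≤ 1/4 ≈ 0.250000.


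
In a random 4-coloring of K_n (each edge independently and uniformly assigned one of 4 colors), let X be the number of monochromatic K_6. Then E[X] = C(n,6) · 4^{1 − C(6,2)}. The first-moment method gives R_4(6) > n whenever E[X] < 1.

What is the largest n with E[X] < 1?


We need C(n, 6) · 4^{1 − 15} < 1, i.e. C(n, 6) < 4^{15 − 1} = 268435456.
Check values of n near the boundary:
  n = 76: C(76, 6) = 218618940; 218618940 < 268435456? YES
  n = 77: C(77, 6) = 237093780; 237093780 < 268435456? YES
  n = 78: C(78, 6) = 256851595; 256851595 < 268435456? YES
  n = 79: C(79, 6) = 277962685; 277962685 < 268435456? NO
  n = 80: C(80, 6) = 300500200; 300500200 < 268435456? NO
  n = 81: C(81, 6) = 324540216; 324540216 < 268435456? NO
The largest n with C(n, 6) < 268435456 is n = 78 (where E[X] = 256851595/268435456 ≈ 0.95685). Hence R_4(6) > 78, i.e. R_4(6) ≥ 79.

Largest n = 78; hence R_4(6) > 78.


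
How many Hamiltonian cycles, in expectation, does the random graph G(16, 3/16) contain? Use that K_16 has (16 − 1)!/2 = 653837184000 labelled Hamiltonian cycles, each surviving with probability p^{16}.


K_16 has (16 − 1)!/2 = 653837184000 labelled Hamiltonian cycles.
For each such Hamiltonian cycle H, let X_H = 1 if all 16 edges of H are present in G. Then P[X_H = 1] = p^{16} = (3/16)^{16} = 43046721/18446744073709551616.
Summing the indicators: E[X] = Σ_H E[X_H] = 653837184000 · p^{16} = 653837184000 · 43046721/18446744073709551616 = 27485885585032875/18014398509481984.
Numerically: E[X] ≈ 1.52577.

E[X] = 653837184000 · (3/16)^{16} = 27485885585032875/18014398509481984 ≈ 1.52577.


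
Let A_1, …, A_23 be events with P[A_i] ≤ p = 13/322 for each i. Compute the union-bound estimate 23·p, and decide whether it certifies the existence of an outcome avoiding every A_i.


Union bound: P[∪_{i=1}^{23} A_i] ≤ Σ_i P[A_i] ≤ 23·p = 23·(13/322) = 13/14.
Numerically: 13/14 ≈ 0.9286.
Is 13/14 < 1? YES.
Since P[∪ A_i] ≤ 13/14 < 1, the complement has P[∩ A_i^c] ≥ 1 − 13/14 = 1/14 > 0, so some outcome avoids every A_i.

23·p = 13/14 ≈ 0.9286; existence CERTIFIED by the union bound.


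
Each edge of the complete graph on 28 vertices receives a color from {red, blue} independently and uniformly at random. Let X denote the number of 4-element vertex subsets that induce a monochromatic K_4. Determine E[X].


Let X = Σ_S X_S over the C(28, 4) = 20475 subsets S of size 4, where X_S = 1 if the K_4 on S is monochromatic.
For a fixed S, the K_4 on S has C(4, 2) = 6 edges. P[all 6 edges red] = (1/2)^6, and likewise for blue, so P[monochromatic] = 2·(1/2)^6 = 2^{1 − 6} = 1/32.
By linearity: E[X] = C(28, 4) · 2^{1 − 6} = 20475 · 1/32 = 20475/32.
Numerically: E[X] ≈ 639.843750.

E[X] = C(28,4)·2^(1−C(4,2)) = 20475/32 ≈ 639.843750.


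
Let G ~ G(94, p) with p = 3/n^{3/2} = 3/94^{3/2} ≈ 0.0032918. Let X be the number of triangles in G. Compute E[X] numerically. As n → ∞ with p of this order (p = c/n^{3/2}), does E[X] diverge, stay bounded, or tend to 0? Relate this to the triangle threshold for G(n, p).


Number of potential triangles: C(94, 3) = 134044.
Each occurs with probability p³ ≈ (0.0032918)³ ≈ 3.5668794e-08.
By linearity: E[X] = C(94, 3)·p³ ≈ 134044 · 3.5668794e-08 ≈ 0.00478.
Since α = 3/2 > 1, p = c/n^{3/2} = o(1/n) is below the triangle threshold p ~ 1/n. Asymptotically E[X] ~ (c³/6)·n^{3(1−α)} = (3³/6)·n^{-1.5} → 0, so by Markov's inequality G has no triangles w.h.p.

E[X] ≈ 0.00478; in regime p = Θ(1/n^{3/2}) E[X] tends to 0 (below the triangle threshold p ~ 1/n).


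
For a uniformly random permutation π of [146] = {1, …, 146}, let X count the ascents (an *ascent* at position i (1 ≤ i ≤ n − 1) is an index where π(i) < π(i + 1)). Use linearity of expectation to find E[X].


Write X = Σ X_I over i = 1, …, 145, with X_I the indicator of one ascent.
There are 145 indicators.
For each fixed i, the pair (π(i), π(i+1)) is a uniformly random ordered pair of distinct values from {1, …, 146}; by symmetry P[π(i) < π(i+1)] = 1/2.
By linearity: E[X] = 145 · (1/2) = (146 − 1) · (1/2) = 145/2 ≈ 72.500.

E[X] = 145/2 = 72.500.


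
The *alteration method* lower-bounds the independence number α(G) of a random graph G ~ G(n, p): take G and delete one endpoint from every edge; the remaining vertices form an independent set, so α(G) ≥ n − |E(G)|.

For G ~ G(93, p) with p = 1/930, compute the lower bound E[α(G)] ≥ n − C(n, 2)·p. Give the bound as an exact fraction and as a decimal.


E[|E(G)|] = C(93, 2)·p = 4278 · (1/930) = 23/5.
E[α(G)] ≥ n − E[|E(G)|] = 93 − 23/5 = 442/5.
Numerically: ≈ 88.40000.
(This is only a lower bound; the true E[α(G)] may be larger.)

E[α(G)] ≥ 442/5 ≈ 88.40000.


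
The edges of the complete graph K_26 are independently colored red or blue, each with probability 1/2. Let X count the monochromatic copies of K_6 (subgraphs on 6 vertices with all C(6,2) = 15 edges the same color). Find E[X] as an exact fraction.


Let X = Σ_S X_S over the C(26, 6) = 230230 subsets S of size 6, where X_S = 1 if the K_6 on S is monochromatic.
For a fixed S, the K_6 on S has C(6, 2) = 15 edges. P[all 15 edges red] = (1/2)^15, and likewise for blue, so P[monochromatic] = 2·(1/2)^15 = 2^{1 − 15} = 1/16384.
By linearity: E[X] = C(26, 6) · 2^{1 − 15} = 230230 · 1/16384 = 115115/8192.
Numerically: E[X] ≈ 14.0521.

E[X] = C(26,6)·2^(1−C(6,2)) = 115115/8192 ≈ 14.0521.


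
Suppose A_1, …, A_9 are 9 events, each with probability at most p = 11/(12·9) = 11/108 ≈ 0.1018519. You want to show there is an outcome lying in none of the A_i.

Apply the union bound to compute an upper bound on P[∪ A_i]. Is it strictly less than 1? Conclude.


Union bound: P[∪_{i=1}^{9} A_i] ≤ Σ_i P[A_i] ≤ 9·p = 9·(11/108) = 11/12.
Numerically: 11/12 ≈ 0.9166667.
Is 11/12 < 1? YES.
Since P[∪ A_i] ≤ 11/12 < 1, the complement has P[∩ A_i^c] ≥ 1 − 11/12 = 1/12 > 0, so some outcome avoids every A_i.

9·p = 11/12 ≈ 0.9166667; existence CERTIFIED by the union bound.


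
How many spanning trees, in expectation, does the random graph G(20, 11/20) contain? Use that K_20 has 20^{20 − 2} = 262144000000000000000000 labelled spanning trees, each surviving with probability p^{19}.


K_20 has 20^{20 − 2} = 262144000000000000000000 labelled spanning trees.
For each such spanning tree H, let X_H = 1 if all 19 edges of H are present in G. Then P[X_H = 1] = p^{19} = (11/20)^{19} = 61159090448414546291/5242880000000000000000000.
By linearity of expectation: E[X] = Σ_H E[X_H] = 262144000000000000000000 · p^{19} = 262144000000000000000000 · 61159090448414546291/5242880000000000000000000 = 61159090448414546291/20.
Numerically: E[X] ≈ 3.05795e+18.

E[X] = 262144000000000000000000 · (11/20)^{19} = 61159090448414546291/20 ≈ 3.05795e+18.


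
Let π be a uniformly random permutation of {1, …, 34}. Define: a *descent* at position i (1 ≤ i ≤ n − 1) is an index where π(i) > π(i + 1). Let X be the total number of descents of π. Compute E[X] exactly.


Write X = Σ X_I over i = 1, …, 33, with X_I the indicator of one descent.
There are 33 indicators.
For each fixed i, the pair (π(i), π(i+1)) is a uniformly random ordered pair of distinct values from {1, …, 34}; by symmetry P[π(i) > π(i+1)] = 1/2.
By linearity: E[X] = 33 · (1/2) = (34 − 1) · (1/2) = 33/2 ≈ 16.500000.

E[X] = 33/2 = 16.500000.


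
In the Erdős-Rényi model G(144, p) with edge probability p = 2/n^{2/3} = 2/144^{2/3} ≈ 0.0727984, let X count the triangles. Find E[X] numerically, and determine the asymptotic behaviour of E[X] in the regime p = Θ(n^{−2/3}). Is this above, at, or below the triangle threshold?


Number of potential triangles: C(144, 3) = 487344.
Each occurs with probability p³ ≈ (0.0727984)³ ≈ 3.85802469e-04.
By linearity: E[X] = C(144, 3)·p³ ≈ 487344 · 3.85802469e-04 ≈ 188.018519.
Since α = 2/3 < 1, p = c/n^{2/3} ≫ 1/n is above the triangle threshold p ~ 1/n. Asymptotically E[X] ~ (c³/6)·n^{3(1−α)} = (2³/6)·n^{1} → ∞; triangles are abundant w.h.p.

E[X] ≈ 188.018519; in regime p = Θ(1/n^{2/3}) E[X] diverges (above the triangle threshold p ~ 1/n).


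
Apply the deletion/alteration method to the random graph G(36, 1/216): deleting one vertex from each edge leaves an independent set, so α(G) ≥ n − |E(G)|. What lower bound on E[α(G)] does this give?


E[|E(G)|] = C(36, 2)·p = 630 · (1/216) = 35/12.
E[α(G)] ≥ n − E[|E(G)|] = 36 − 35/12 = 397/12.
Numerically: ≈ 33.0833.
(This is only a lower bound; the true E[α(G)] may be larger.)

E[α(G)] ≥ 397/12 ≈ 33.0833.


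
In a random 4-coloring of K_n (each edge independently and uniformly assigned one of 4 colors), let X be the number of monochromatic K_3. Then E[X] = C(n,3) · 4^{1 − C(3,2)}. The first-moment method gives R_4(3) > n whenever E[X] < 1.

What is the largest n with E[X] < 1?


We need C(n, 3) · 4^{1 − 3} < 1, i.e. C(n, 3) < 4^{3 − 1} = 16.
Check values of n near the boundary:
  n = 3: C(3, 3) = 1; 1 < 16? YES
  n = 4: C(4, 3) = 4; 4 < 16? YES
  n = 5: C(5, 3) = 10; 10 < 16? YES
  n = 6: C(6, 3) = 20; 20 < 16? NO
The largest n with C(n, 3) < 16 is n = 5 (where E[X] = 5/8 ≈ 0.6250000). Hence R_4(3) > 5, i.e. R_4(3) ≥ 6.

Largest n = 5; hence R_4(3) > 5.


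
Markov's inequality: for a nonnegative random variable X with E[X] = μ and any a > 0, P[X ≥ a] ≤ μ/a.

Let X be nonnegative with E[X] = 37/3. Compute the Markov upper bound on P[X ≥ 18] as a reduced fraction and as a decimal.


μ = E[X] = 37/3, a = 18.
Markov: P[X ≥ 18] ≤ μ/a = (37/3)/18 = 37/54.
Numerically: ≈ 0.685.
(Since a = 18 > μ = 12.333, the bound 37/54 is < 1 and informative.)

P[X ≥ 18] ≤ 37/54 ≈ 0.685.


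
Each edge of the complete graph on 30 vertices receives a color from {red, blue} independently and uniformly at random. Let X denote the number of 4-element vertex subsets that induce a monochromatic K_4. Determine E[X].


Let X = Σ_S X_S over the C(30, 4) = 27405 subsets S of size 4, where X_S = 1 if the K_4 on S is monochromatic.
For a fixed S, the K_4 on S has C(4, 2) = 6 edges. P[all 6 edges red] = (1/2)^6, and likewise for blue, so P[monochromatic] = 2·(1/2)^6 = 2^{1 − 6} = 1/32.
By linearity of expectation: E[X] = C(30, 4) · 2^{1 − 6} = 27405 · 1/32 = 27405/32.
Numerically: E[X] ≈ 856.4062.

E[X] = C(30,4)·2^(1−C(4,2)) = 27405/32 ≈ 856.4062.


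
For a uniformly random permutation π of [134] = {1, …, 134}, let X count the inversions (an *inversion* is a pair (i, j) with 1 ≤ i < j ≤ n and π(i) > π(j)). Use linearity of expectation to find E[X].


Write X = Σ X_I over the C(134, 2) = 8911 pairs i < j, with X_I the indicator of one inversion.
There are 8911 indicators.
For each fixed pair i < j, the values π(i) and π(j) are two distinct elements of {1, …, 134} in uniformly random order; by symmetry P[π(i) > π(j)] = 1/2.
By linearity: E[X] = 8911 · (1/2) = C(134, 2) · (1/2) = 8911/2 = 8911/2 ≈ 4455.50000.

E[X] = 8911/2 = 4455.50000.


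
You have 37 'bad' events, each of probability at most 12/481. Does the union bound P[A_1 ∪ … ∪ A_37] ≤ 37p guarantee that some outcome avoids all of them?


Union bound: P[∪_{i=1}^{37} A_i] ≤ Σ_i P[A_i] ≤ 37·p = 37·(12/481) = 12/13.
Numerically: 12/13 ≈ 0.9231.
Is 12/13 < 1? YES.
Since P[∪ A_i] ≤ 12/13 < 1, the complement has P[∩ A_i^c] ≥ 1 − 12/13 = 1/13 > 0, so some outcome avoids every A_i.

37·p = 12/13 ≈ 0.9231; existence CERTIFIED by the union bound.


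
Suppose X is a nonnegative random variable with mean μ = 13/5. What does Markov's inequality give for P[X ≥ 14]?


μ = E[X] = 13/5, a = 14.
Markov: P[X ≥ 14] ≤ μ/a = (13/5)/14 = 13/70.
Numerically: ≈ 0.186.
(Since a = 14 > μ = 2.600, the bound 13/70 is < 1 and informative.)

P[X ≥ 14] ≤ 13/70 ≈ 0.186.


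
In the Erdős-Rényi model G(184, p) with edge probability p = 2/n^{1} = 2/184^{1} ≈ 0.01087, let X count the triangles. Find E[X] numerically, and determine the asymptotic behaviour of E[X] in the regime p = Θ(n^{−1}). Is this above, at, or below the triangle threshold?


Number of potential triangles: C(184, 3) = 1021384.
Each occurs with probability p³ ≈ (0.01087)³ ≈ 1.284211e-06.
By linearity: E[X] = C(184, 3)·p³ ≈ 1021384 · 1.284211e-06 ≈ 1.3117.
Here α = 1, so p = 2/n is exactly at the triangle threshold p ~ 1/n. Asymptotically E[X] → c³/6 = 2³/6 = 4/3 ≈ 1.3333, a bounded constant. In this regime the triangle count is asymptotically Poisson(c³/6).

E[X] ≈ 1.3117; in regime p = Θ(1/n^{1}) E[X] stays bounded (at the triangle threshold p ~ 1/n).


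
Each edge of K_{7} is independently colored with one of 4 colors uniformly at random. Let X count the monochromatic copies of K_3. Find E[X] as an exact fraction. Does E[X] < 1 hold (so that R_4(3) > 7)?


E[X] = C(7, 3) · 4^{1 − 3} = 35 · 4^{−2} = 35/16.
As a reduced fraction: E[X] = 35/16 ≈ 2.1875.
Is E[X] < 1? NO.
Since E[X] ≥ 1, the first-moment bound is inconclusive at n = 7; it does NOT by itself certify R_4(3) > 7.

E[X] = 35/16 ≈ 2.1875; E[X] ≥ 1; first-moment method inconclusive here.


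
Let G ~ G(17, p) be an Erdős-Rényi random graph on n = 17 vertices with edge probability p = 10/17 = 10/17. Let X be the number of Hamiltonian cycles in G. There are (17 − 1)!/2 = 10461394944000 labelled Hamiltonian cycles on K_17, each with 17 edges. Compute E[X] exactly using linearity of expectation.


K_17 has (17 − 1)!/2 = 10461394944000 labelled Hamiltonian cycles.
For each such Hamiltonian cycle H, let X_H = 1 if all 17 edges of H are present in G. Then P[X_H = 1] = p^{17} = (10/17)^{17} = 100000000000000000/827240261886336764177.
Summing the indicators: E[X] = Σ_H E[X_H] = 10461394944000 · p^{17} = 10461394944000 · 100000000000000000/827240261886336764177 = 1046139494400000000000000000000/827240261886336764177.
Numerically: E[X] ≈ 1.26e+09.

E[X] = 10461394944000 · (10/17)^{17} = 1046139494400000000000000000000/827240261886336764177 ≈ 1.26e+09.


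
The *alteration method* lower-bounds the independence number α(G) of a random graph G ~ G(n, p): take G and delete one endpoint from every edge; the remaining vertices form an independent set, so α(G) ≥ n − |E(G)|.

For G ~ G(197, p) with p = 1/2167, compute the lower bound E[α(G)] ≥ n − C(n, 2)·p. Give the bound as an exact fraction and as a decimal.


E[|E(G)|] = C(197, 2)·p = 19306 · (1/2167) = 98/11.
E[α(G)] ≥ n − E[|E(G)|] = 197 − 98/11 = 2069/11.
Numerically: ≈ 188.090909.
(This is only a lower bound; the true E[α(G)] may be larger.)

E[α(G)] ≥ 2069/11 ≈ 188.090909.


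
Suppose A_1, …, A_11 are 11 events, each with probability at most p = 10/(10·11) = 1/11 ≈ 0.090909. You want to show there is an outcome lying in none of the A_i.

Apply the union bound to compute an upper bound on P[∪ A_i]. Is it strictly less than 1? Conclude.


Union bound: P[∪_{i=1}^{11} A_i] ≤ Σ_i P[A_i] ≤ 11·p = 11·(1/11) = 1.
Numerically: 1 ≈ 1.000000.
Is 1 < 1? NO.
Since the bound 1 is ≥ 1, the union bound is uninformative here; it does NOT by itself certify existence.

11·p = 1 ≈ 1.000000; existence NOT certified by the union bound.


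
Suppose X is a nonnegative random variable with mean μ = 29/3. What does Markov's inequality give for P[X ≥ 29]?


μ = E[X] = 29/3, a = 29.
Markov: P[X ≥ 29] ≤ μ/a = (29/3)/29 = 1/3.
Numerically: ≈ 0.3333.
(Since a = 29 > μ = 9.6667, the bound 1/3 is < 1 and informative.)

P[X ≥ 29] ≤ 1/3 ≈ 0.3333.


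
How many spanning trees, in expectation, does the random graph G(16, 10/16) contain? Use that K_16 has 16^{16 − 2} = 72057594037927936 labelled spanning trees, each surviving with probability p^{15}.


K_16 has 16^{16 − 2} = 72057594037927936 labelled spanning trees.
For each such spanning tree H, let X_H = 1 if all 15 edges of H are present in G. Then P[X_H = 1] = p^{15} = (5/8)^{15} = 30517578125/35184372088832.
By linearity: E[X] = Σ_H E[X_H] = 72057594037927936 · p^{15} = 72057594037927936 · 30517578125/35184372088832 = 62500000000000.
Numerically: E[X] ≈ 6.25e+13.

E[X] = 72057594037927936 · (5/8)^{15} = 62500000000000 ≈ 6.25e+13.


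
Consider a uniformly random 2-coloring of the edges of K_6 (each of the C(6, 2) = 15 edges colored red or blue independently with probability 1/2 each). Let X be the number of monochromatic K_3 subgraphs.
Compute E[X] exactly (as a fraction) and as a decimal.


Let X = Σ_S X_S over the C(6, 3) = 20 subsets S of size 3, where X_S = 1 if the K_3 on S is monochromatic.
For a fixed S, the K_3 on S has C(3, 2) = 3 edges. P[all 3 edges red] = (1/2)^3, and likewise for blue, so P[monochromatic] = 2·(1/2)^3 = 2^{1 − 3} = 1/4.
By linearity of expectation: E[X] = C(6, 3) · 2^{1 − 3} = 20 · 1/4 = 5.
Numerically: E[X] ≈ 5.00000.

E[X] = C(6,3)·2^(1−C(3,2)) = 5 ≈ 5.00000.


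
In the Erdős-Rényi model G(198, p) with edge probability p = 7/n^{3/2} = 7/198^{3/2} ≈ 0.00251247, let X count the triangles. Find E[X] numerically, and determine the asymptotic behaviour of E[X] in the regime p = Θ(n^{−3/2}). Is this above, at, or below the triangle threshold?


Number of potential triangles: C(198, 3) = 1274196.
Each occurs with probability p³ ≈ (0.00251247)³ ≈ 1.58599117e-08.
By linearity: E[X] = C(198, 3)·p³ ≈ 1274196 · 1.58599117e-08 ≈ 0.020209.
Since α = 3/2 > 1, p = c/n^{3/2} = o(1/n) is below the triangle threshold p ~ 1/n. Asymptotically E[X] ~ (c³/6)·n^{3(1−α)} = (7³/6)·n^{-1.5} → 0, so by Markov's inequality G has no triangles w.h.p.

E[X] ≈ 0.020209; in regime p = Θ(1/n^{3/2}) E[X] tends to 0 (below the triangle threshold p ~ 1/n).


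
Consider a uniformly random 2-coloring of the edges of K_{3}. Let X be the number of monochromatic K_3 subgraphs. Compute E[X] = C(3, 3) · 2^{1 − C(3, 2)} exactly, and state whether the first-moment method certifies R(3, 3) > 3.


E[X] = C(3, 3) · 2^{1 − 3} = 1 · 2^{−2} = 1/4.
As a reduced fraction: E[X] = 1/4 ≈ 0.2500000.
Is E[X] < 1? YES.
Since E[X] < 1, there exists a 2-coloring of K_{3} with no monochromatic K_3; hence R(3, 3) > 3.

E[X] = 1/4 ≈ 0.2500000; E[X] < 1, so R(3, 3) > 3.


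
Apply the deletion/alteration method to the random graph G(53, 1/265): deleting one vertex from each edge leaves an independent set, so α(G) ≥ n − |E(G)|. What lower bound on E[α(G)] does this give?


E[|E(G)|] = C(53, 2)·p = 1378 · (1/265) = 26/5.
E[α(G)] ≥ n − E[|E(G)|] = 53 − 26/5 = 239/5.
Numerically: ≈ 47.8000.
(This is only a lower bound; the true E[α(G)] may be larger.)

E[α(G)] ≥ 239/5 ≈ 47.8000.


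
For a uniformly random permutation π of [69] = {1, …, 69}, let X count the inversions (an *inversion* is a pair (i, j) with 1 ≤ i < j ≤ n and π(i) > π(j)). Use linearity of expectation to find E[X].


Write X = Σ X_I over the C(69, 2) = 2346 pairs i < j, with X_I the indicator of one inversion.
There are 2346 indicators.
For each fixed pair i < j, the values π(i) and π(j) are two distinct elements of {1, …, 69} in uniformly random order; by symmetry P[π(i) > π(j)] = 1/2.
By linearity: E[X] = 2346 · (1/2) = C(69, 2) · (1/2) = 2346/2 = 1173 ≈ 1173.000.

E[X] = 1173 = 1173.000.


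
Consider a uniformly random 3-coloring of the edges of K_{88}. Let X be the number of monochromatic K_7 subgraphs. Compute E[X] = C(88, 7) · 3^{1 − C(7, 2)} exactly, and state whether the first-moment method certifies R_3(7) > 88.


E[X] = C(88, 7) · 3^{1 − 21} = 6348337336 · 3^{−20} = 6348337336/3486784401.
As a reduced fraction: E[X] = 6348337336/3486784401 ≈ 1.821.
Is E[X] < 1? NO.
Since E[X] ≥ 1, the first-moment bound is inconclusive at n = 88; it does NOT by itself certify R_3(7) > 88.

E[X] = 6348337336/3486784401 ≈ 1.821; E[X] ≥ 1; first-moment method inconclusive here.


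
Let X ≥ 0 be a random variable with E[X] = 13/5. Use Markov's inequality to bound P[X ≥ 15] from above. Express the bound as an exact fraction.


μ = E[X] = 13/5, a = 15.
Markov: P[X ≥ 15] ≤ μ/a = (13/5)/15 = 13/75.
Numerically: ≈ 0.1733.
(Since a = 15 > μ = 2.6000, the bound 13/75 is < 1 and informative.)

P[X ≥ 15] ≤ 13/75 ≈ 0.1733.


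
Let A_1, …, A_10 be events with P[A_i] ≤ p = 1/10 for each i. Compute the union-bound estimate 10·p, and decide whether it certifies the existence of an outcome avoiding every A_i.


Union bound: P[∪_{i=1}^{10} A_i] ≤ Σ_i P[A_i] ≤ 10·p = 10·(1/10) = 1.
Numerically: 1 ≈ 1.0000000.
Is 1 < 1? NO.
Since the bound 1 is ≥ 1, the union bound is uninformative here; it does NOT by itself certify existence.

10·p = 1 ≈ 1.0000000; existence NOT certified by the union bound.


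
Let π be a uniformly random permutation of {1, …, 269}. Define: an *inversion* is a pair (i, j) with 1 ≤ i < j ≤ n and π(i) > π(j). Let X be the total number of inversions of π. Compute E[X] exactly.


Write X = Σ X_I over the C(269, 2) = 36046 pairs i < j, with X_I the indicator of one inversion.
There are 36046 indicators.
For each fixed pair i < j, the values π(i) and π(j) are two distinct elements of {1, …, 269} in uniformly random order; by symmetry P[π(i) > π(j)] = 1/2.
By linearity: E[X] = 36046 · (1/2) = C(269, 2) · (1/2) = 36046/2 = 18023 ≈ 18023.000.

E[X] = 18023 = 18023.000.


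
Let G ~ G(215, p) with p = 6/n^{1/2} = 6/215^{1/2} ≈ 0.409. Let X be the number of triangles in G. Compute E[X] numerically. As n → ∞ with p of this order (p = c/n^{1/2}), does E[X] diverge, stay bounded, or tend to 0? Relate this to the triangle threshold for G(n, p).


Number of potential triangles: C(215, 3) = 1633355.
Each occurs with probability p³ ≈ (0.409)³ ≈ 6.85166e-02.
By linearity: E[X] = C(215, 3)·p³ ≈ 1633355 · 6.85166e-02 ≈ 111911.998.
Since α = 1/2 < 1, p = c/n^{1/2} ≫ 1/n is above the triangle threshold p ~ 1/n. Asymptotically E[X] ~ (c³/6)·n^{3(1−α)} = (6³/6)·n^{1.5} → ∞; triangles are abundant w.h.p.

E[X] ≈ 111911.998; in regime p = Θ(1/n^{1/2}) E[X] diverges (above the triangle threshold p ~ 1/n).


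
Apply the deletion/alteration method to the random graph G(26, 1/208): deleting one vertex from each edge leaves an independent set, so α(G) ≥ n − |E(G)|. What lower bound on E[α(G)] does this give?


E[|E(G)|] = C(26, 2)·p = 325 · (1/208) = 25/16.
E[α(G)] ≥ n − E[|E(G)|] = 26 − 25/16 = 391/16.
Numerically: ≈ 24.43750.
(This is only a lower bound; the true E[α(G)] may be larger.)

E[α(G)] ≥ 391/16 ≈ 24.43750.


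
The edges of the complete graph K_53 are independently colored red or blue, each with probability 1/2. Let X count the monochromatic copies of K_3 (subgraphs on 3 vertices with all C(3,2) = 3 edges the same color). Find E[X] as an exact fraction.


Let X = Σ_S X_S over the C(53, 3) = 23426 subsets S of size 3, where X_S = 1 if the K_3 on S is monochromatic.
For a fixed S, the K_3 on S has C(3, 2) = 3 edges. P[all 3 edges red] = (1/2)^3, and likewise for blue, so P[monochromatic] = 2·(1/2)^3 = 2^{1 − 3} = 1/4.
Summing: E[X] = C(53, 3) · 2^{1 − 3} = 23426 · 1/4 = 11713/2.
Numerically: E[X] ≈ 5856.500.

E[X] = C(53,3)·2^(1−C(3,2)) = 11713/2 ≈ 5856.500.


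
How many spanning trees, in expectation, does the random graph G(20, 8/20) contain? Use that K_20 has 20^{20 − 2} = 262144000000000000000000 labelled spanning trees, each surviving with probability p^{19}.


K_20 has 20^{20 − 2} = 262144000000000000000000 labelled spanning trees.
For each such spanning tree H, let X_H = 1 if all 19 edges of H are present in G. Then P[X_H = 1] = p^{19} = (2/5)^{19} = 524288/19073486328125.
Summing the indicators: E[X] = Σ_H E[X_H] = 262144000000000000000000 · p^{19} = 262144000000000000000000 · 524288/19073486328125 = 36028797018963968/5.
Numerically: E[X] ≈ 7.21e+15.

E[X] = 262144000000000000000000 · (2/5)^{19} = 36028797018963968/5 ≈ 7.21e+15.


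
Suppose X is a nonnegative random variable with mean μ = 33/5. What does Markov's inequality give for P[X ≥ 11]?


μ = E[X] = 33/5, a = 11.
Markov: P[X ≥ 11] ≤ μ/a = (33/5)/11 = 3/5.
Numerically: ≈ 0.60000.
(Since a = 11 > μ = 6.60000, the bound 3/5 is < 1 and informative.)

P[X ≥ 11] ≤ 3/5 ≈ 0.60000.


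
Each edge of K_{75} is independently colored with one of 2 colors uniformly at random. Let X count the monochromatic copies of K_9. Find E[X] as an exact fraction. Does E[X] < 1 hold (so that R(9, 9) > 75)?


E[X] = C(75, 9) · 2^{1 − 36} = 125595622175 · 2^{−35} = 125595622175/34359738368.
As a reduced fraction: E[X] = 125595622175/34359738368 ≈ 3.6553.
Is E[X] < 1? NO.
Since E[X] ≥ 1, the first-moment bound is inconclusive at n = 75; it does NOT by itself certify R(9, 9) > 75.

E[X] = 125595622175/34359738368 ≈ 3.6553; E[X] ≥ 1; first-moment method inconclusive here.


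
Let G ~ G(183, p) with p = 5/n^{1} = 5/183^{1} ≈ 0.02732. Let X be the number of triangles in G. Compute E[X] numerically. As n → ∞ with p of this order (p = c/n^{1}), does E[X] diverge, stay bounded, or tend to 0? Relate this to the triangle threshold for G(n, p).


Number of potential triangles: C(183, 3) = 1004731.
Each occurs with probability p³ ≈ (0.02732)³ ≈ 2.039655e-05.
By linearity: E[X] = C(183, 3)·p³ ≈ 1004731 · 2.039655e-05 ≈ 20.4930.
Here α = 1, so p = 5/n is exactly at the triangle threshold p ~ 1/n. Asymptotically E[X] → c³/6 = 5³/6 = 125/6 ≈ 20.8333, a bounded constant. In this regime the triangle count is asymptotically Poisson(c³/6).

E[X] ≈ 20.4930; in regime p = Θ(1/n^{1}) E[X] stays bounded (at the triangle threshold p ~ 1/n).


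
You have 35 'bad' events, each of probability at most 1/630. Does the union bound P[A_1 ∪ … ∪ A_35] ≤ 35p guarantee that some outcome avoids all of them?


Union bound: P[∪_{i=1}^{35} A_i] ≤ Σ_i P[A_i] ≤ 35·p = 35·(1/630) = 1/18.
Numerically: 1/18 ≈ 0.055556.
Is 1/18 < 1? YES.
Since P[∪ A_i] ≤ 1/18 < 1, the complement has P[∩ A_i^c] ≥ 1 − 1/18 = 17/18 > 0, so some outcome avoids every A_i.

35·p = 1/18 ≈ 0.055556; existence CERTIFIED by the union bound.


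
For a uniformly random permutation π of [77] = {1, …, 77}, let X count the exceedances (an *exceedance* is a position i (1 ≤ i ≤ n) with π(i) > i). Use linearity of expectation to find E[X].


Write X = Σ_{i=1}^{77} X_i, where X_i = 1_{π(i) > i}.
For each fixed i, π(i) is uniform over {1, …, 77} (marginal of a uniform permutation), so P[π(i) > i] = (n − i)/n. Summing: Σ_{i=1}^{77} (n − i)/n = (0 + 1 + … + 76)/77 = 77(77 − 1)/(2·77) = (77 − 1)/2.
Hence E[X] = Σ_{i=1}^{77} (77 − i)/77 = 38 ≈ 38.00000.

E[X] = 38 = 38.00000.


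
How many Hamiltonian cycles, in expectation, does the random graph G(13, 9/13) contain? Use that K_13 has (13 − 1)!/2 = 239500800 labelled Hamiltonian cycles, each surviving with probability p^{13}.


K_13 has (13 − 1)!/2 = 239500800 labelled Hamiltonian cycles.
For each such Hamiltonian cycle H, let X_H = 1 if all 13 edges of H are present in G. Then P[X_H = 1] = p^{13} = (9/13)^{13} = 2541865828329/302875106592253.
Summing the indicators: E[X] = Σ_H E[X_H] = 239500800 · p^{13} = 239500800 · 2541865828329/302875106592253 = 608778899377458163200/302875106592253.
Numerically: E[X] ≈ 2.01e+06.

E[X] = 239500800 · (9/13)^{13} = 608778899377458163200/302875106592253 ≈ 2.01e+06.


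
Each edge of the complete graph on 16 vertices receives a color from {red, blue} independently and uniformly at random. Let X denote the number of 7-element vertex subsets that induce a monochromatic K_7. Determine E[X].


Let X = Σ_S X_S over the C(16, 7) = 11440 subsets S of size 7, where X_S = 1 if the K_7 on S is monochromatic.
For a fixed S, the K_7 on S has C(7, 2) = 21 edges. P[all 21 edges red] = (1/2)^21, and likewise for blue, so P[monochromatic] = 2·(1/2)^21 = 2^{1 − 21} = 1/1048576.
By linearity of expectation: E[X] = C(16, 7) · 2^{1 − 21} = 11440 · 1/1048576 = 715/65536.
Numerically: E[X] ≈ 0.01091.

E[X] = C(16,7)·2^(1−C(7,2)) = 715/65536 ≈ 0.01091.


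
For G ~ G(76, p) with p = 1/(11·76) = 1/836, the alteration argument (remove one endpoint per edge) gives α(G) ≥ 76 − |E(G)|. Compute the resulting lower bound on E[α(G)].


E[|E(G)|] = C(76, 2)·p = 2850 · (1/836) = 75/22.
E[α(G)] ≥ n − E[|E(G)|] = 76 − 75/22 = 1597/22.
Numerically: ≈ 72.590909.
(This is only a lower bound; the true E[α(G)] may be larger.)

E[α(G)] ≥ 1597/22 ≈ 72.590909.


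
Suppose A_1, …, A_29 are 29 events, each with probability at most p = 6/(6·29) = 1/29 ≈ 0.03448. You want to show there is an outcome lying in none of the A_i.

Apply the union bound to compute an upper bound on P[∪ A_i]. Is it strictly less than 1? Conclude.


Union bound: P[∪_{i=1}^{29} A_i] ≤ Σ_i P[A_i] ≤ 29·p = 29·(1/29) = 1.
Numerically: 1 ≈ 1.00000.
Is 1 < 1? NO.
Since the bound 1 is ≥ 1, the union bound is uninformative here; it does NOT by itself certify existence.

29·p = 1 ≈ 1.00000; existence NOT certified by the union bound.


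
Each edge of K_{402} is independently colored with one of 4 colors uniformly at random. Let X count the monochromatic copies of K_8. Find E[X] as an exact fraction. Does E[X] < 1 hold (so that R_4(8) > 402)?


E[X] = C(402, 8) · 4^{1 − 28} = 15770615726749950 · 4^{−27} = 15770615726749950/18014398509481984.
As a reduced fraction: E[X] = 7885307863374975/9007199254740992 ≈ 0.875.
Is E[X] < 1? YES.
Since E[X] < 1, there exists a 4-coloring of K_{402} with no monochromatic K_8; hence R_4(8) > 402.

E[X] = 7885307863374975/9007199254740992 ≈ 0.875; E[X] < 1, so R_4(8) > 402.


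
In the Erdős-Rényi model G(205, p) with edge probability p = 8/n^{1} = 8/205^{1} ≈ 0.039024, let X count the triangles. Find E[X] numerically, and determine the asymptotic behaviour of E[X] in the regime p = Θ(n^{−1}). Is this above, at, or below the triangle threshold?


Number of potential triangles: C(205, 3) = 1414910.
Each occurs with probability p³ ≈ (0.039024)³ ≈ 5.9430362e-05.
By linearity: E[X] = C(205, 3)·p³ ≈ 1414910 · 5.9430362e-05 ≈ 84.08861.
Here α = 1, so p = 8/n is exactly at the triangle threshold p ~ 1/n. Asymptotically E[X] → c³/6 = 8³/6 = 256/3 ≈ 85.33333, a bounded constant. In this regime the triangle count is asymptotically Poisson(c³/6).

E[X] ≈ 84.08861; in regime p = Θ(1/n^{1}) E[X] stays bounded (at the triangle threshold p ~ 1/n).


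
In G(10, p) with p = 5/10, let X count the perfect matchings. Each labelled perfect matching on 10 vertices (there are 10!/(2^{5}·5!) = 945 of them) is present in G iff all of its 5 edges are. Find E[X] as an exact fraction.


K_10 has 10!/(2^{5}·5!) = 945 labelled perfect matchings.
For each such perfect matching H, let X_H = 1 if all 5 edges of H are present in G. Then P[X_H = 1] = p^{5} = (1/2)^{5} = 1/32.
Summing the indicators: E[X] = Σ_H E[X_H] = 945 · p^{5} = 945 · 1/32 = 945/32.
Numerically: E[X] ≈ 29.531.

E[X] = 945 · (1/2)^{5} = 945/32 ≈ 29.531.


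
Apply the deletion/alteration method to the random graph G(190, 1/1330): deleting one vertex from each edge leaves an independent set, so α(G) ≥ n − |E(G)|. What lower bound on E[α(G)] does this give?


E[|E(G)|] = C(190, 2)·p = 17955 · (1/1330) = 27/2.
E[α(G)] ≥ n − E[|E(G)|] = 190 − 27/2 = 353/2.
Numerically: ≈ 176.500000.
(This is only a lower bound; the true E[α(G)] may be larger.)

E[α(G)] ≥ 353/2 ≈ 176.500000.


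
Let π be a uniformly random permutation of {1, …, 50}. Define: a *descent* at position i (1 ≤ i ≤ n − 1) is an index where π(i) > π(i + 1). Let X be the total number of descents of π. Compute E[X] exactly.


Write X = Σ X_I over i = 1, …, 49, with X_I the indicator of one descent.
There are 49 indicators.
For each fixed i, the pair (π(i), π(i+1)) is a uniformly random ordered pair of distinct values from {1, …, 50}; by symmetry P[π(i) > π(i+1)] = 1/2.
By linearity: E[X] = 49 · (1/2) = (50 − 1) · (1/2) = 49/2 ≈ 24.50000.

E[X] = 49/2 = 24.50000.


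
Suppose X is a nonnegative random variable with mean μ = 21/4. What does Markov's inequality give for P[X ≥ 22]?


μ = E[X] = 21/4, a = 22.
Markov: P[X ≥ 22] ≤ μ/a = (21/4)/22 = 21/88.
Numerically: ≈ 0.2386.
(Since a = 22 > μ = 5.2500, the bound 21/88 is < 1 and informative.)

P[X ≥ 22] ≤ 21/88 ≈ 0.2386.


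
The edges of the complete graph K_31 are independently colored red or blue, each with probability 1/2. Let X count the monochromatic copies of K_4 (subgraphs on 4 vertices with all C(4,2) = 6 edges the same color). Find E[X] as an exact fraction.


Let X = Σ_S X_S over the C(31, 4) = 31465 subsets S of size 4, where X_S = 1 if the K_4 on S is monochromatic.
For a fixed S, the K_4 on S has C(4, 2) = 6 edges. P[all 6 edges red] = (1/2)^6, and likewise for blue, so P[monochromatic] = 2·(1/2)^6 = 2^{1 − 6} = 1/32.
By linearity of expectation: E[X] = C(31, 4) · 2^{1 − 6} = 31465 · 1/32 = 31465/32.
Numerically: E[X] ≈ 983.281.

E[X] = C(31,4)·2^(1−C(4,2)) = 31465/32 ≈ 983.281.


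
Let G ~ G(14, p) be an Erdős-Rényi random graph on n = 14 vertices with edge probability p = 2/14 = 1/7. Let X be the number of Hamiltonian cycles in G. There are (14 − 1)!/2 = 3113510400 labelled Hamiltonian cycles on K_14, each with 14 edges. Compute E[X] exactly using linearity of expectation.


K_14 has (14 − 1)!/2 = 3113510400 labelled Hamiltonian cycles.
For each such Hamiltonian cycle H, let X_H = 1 if all 14 edges of H are present in G. Then P[X_H = 1] = p^{14} = (1/7)^{14} = 1/678223072849.
By linearity of expectation: E[X] = Σ_H E[X_H] = 3113510400 · p^{14} = 3113510400 · 1/678223072849 = 444787200/96889010407.
Numerically: E[X] ≈ 0.00459.

E[X] = 3113510400 · (1/7)^{14} = 444787200/96889010407 ≈ 0.00459.
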